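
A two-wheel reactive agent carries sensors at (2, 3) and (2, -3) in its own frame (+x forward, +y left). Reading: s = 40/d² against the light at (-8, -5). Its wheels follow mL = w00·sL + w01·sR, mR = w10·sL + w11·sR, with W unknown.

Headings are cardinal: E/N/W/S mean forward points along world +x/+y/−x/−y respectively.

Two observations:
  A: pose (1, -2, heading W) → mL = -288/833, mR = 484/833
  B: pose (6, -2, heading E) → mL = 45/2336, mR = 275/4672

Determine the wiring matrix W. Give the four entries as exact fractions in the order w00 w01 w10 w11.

-1 1 1 -1/2

obs A: pose=(1,-2,W) → sL=40/49, sR=8/17, mL=-288/833, mR=484/833
obs B: pose=(6,-2,E) → sL=10/73, sR=5/32, mL=45/2336, mR=275/4672
sensor matrix S = [[40/49, 8/17], [10/73, 5/32]]; det S = 15345/243236
solve [mL_A; mL_B] = S·[w00; w01] and [mR_A; mR_B] = S·[w10; w11]:
  w00 = -1, w01 = 1, w10 = 1, w11 = -1/2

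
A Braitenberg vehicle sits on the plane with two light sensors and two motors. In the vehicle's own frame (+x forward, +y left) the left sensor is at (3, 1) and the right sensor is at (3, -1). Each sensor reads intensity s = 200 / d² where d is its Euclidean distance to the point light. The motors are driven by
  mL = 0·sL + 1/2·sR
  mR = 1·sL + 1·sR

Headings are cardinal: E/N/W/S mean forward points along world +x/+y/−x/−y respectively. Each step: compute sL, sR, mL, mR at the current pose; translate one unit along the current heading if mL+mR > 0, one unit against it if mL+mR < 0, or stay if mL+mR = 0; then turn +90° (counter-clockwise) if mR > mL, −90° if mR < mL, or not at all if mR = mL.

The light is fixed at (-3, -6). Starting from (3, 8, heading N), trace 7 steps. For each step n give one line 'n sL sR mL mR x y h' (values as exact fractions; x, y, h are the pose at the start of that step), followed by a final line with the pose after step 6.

0 100/157 100/169 50/169 32600/26533 3 8 N
1 40/41 40/53 20/53 3760/2173 3 9 W
2 10/9 5/4 5/8 85/36 2 9 S
3 200/289 200/233 100/233 104400/67337 2 8 E
4 100/157 100/169 50/169 32600/26533 3 8 N
5 40/41 40/53 20/53 3760/2173 3 9 W
6 10/9 5/4 5/8 85/36 2 9 S
final 2 8 E

n=0: pose=(3,8,N); sL=100/157, sR=100/169; mL=50/169, mR=32600/26533; mL+mR=40450/26533 → advance +1; mR−mL=24750/26533 → turn +1·90°
n=1: pose=(3,9,W); sL=40/41, sR=40/53; mL=20/53, mR=3760/2173; mL+mR=4580/2173 → advance +1; mR−mL=2940/2173 → turn +1·90°
n=2: pose=(2,9,S); sL=10/9, sR=5/4; mL=5/8, mR=85/36; mL+mR=215/72 → advance +1; mR−mL=125/72 → turn +1·90°
n=3: pose=(2,8,E); sL=200/289, sR=200/233; mL=100/233, mR=104400/67337; mL+mR=133300/67337 → advance +1; mR−mL=75500/67337 → turn +1·90°
n=4: pose=(3,8,N); sL=100/157, sR=100/169; mL=50/169, mR=32600/26533; mL+mR=40450/26533 → advance +1; mR−mL=24750/26533 → turn +1·90°
n=5: pose=(3,9,W); sL=40/41, sR=40/53; mL=20/53, mR=3760/2173; mL+mR=4580/2173 → advance +1; mR−mL=2940/2173 → turn +1·90°
n=6: pose=(2,9,S); sL=10/9, sR=5/4; mL=5/8, mR=85/36; mL+mR=215/72 → advance +1; mR−mL=125/72 → turn +1·90°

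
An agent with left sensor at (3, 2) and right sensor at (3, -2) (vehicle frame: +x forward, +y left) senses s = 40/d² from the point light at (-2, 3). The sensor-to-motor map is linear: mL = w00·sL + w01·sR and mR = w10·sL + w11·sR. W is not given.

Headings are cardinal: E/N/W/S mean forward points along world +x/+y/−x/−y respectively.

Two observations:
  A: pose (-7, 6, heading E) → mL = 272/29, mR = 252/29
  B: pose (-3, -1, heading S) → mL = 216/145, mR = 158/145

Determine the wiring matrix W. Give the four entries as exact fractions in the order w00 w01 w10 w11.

1 1 1/2 1

obs A: pose=(-7,6,E) → sL=40/29, sR=8, mL=272/29, mR=252/29
obs B: pose=(-3,-1,S) → sL=4/5, sR=20/29, mL=216/145, mR=158/145
sensor matrix S = [[40/29, 8], [4/5, 20/29]]; det S = -22912/4205
solve [mL_A; mL_B] = S·[w00; w01] and [mR_A; mR_B] = S·[w10; w11]:
  w00 = 1, w01 = 1, w10 = 1/2, w11 = 1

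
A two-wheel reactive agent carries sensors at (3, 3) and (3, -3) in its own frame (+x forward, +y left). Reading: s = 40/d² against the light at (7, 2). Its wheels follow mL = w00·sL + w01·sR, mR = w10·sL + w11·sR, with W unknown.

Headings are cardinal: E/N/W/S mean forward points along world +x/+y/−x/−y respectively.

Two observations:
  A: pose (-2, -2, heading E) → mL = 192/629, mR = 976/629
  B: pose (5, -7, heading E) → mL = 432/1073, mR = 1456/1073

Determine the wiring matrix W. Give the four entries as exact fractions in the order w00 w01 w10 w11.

obs A: pose=(-2,-2,E) → sL=40/37, sR=8/17, mL=192/629, mR=976/629
obs B: pose=(5,-7,E) → sL=40/37, sR=8/29, mL=432/1073, mR=1456/1073
sensor matrix S = [[40/37, 8/17], [40/37, 8/29]]; det S = -3840/18241
solve [mL_A; mL_B] = S·[w00; w01] and [mR_A; mR_B] = S·[w10; w11]:
  w00 = 1/2, w01 = -1/2, w10 = 1, w11 = 1

1/2 -1/2 1 1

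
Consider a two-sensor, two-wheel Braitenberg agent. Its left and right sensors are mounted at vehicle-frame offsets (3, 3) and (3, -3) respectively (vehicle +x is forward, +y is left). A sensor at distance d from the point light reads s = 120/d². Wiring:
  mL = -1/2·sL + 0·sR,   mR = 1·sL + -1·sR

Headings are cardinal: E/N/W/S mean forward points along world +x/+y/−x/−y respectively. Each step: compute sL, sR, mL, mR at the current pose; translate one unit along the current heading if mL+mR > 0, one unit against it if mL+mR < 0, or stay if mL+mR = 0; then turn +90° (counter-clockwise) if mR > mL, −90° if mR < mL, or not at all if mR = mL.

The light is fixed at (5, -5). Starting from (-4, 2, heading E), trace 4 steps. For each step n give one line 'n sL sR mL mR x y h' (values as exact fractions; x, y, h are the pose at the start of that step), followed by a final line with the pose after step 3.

0 15/17 30/13 -15/34 -315/221 -4 2 E
1 24/13 24/37 -12/13 576/481 -5 2 S
2 12/13 60/29 -6/13 -432/377 -5 1 E
3 120/73 24/41 -60/73 3168/2993 -6 1 S
final -6 0 E

n=0: pose=(-4,2,E); sL=15/17, sR=30/13; mL=-15/34, mR=-315/221; mL+mR=-825/442 → advance -1; mR−mL=-435/442 → turn -1·90°
n=1: pose=(-5,2,S); sL=24/13, sR=24/37; mL=-12/13, mR=576/481; mL+mR=132/481 → advance +1; mR−mL=1020/481 → turn +1·90°
n=2: pose=(-5,1,E); sL=12/13, sR=60/29; mL=-6/13, mR=-432/377; mL+mR=-606/377 → advance -1; mR−mL=-258/377 → turn -1·90°
n=3: pose=(-6,1,S); sL=120/73, sR=24/41; mL=-60/73, mR=3168/2993; mL+mR=708/2993 → advance +1; mR−mL=5628/2993 → turn +1·90°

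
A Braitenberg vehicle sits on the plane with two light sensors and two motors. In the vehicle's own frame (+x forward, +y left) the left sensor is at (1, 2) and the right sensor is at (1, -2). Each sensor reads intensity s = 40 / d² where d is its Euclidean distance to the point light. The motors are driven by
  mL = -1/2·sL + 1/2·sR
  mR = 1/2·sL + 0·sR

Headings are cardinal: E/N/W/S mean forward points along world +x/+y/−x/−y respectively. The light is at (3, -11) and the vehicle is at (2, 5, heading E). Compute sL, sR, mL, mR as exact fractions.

10/81 10/49 160/3969 5/81

left sensor world pos  = (3, 7); dL² = 324
right sensor world pos = (3, 3); dR² = 196
sL = 40/324 = 10/81
sR = 40/196 = 10/49
mL = -1/2·sL + 1/2·sR = 160/3969
mR = 1/2·sL + 0·sR = 5/81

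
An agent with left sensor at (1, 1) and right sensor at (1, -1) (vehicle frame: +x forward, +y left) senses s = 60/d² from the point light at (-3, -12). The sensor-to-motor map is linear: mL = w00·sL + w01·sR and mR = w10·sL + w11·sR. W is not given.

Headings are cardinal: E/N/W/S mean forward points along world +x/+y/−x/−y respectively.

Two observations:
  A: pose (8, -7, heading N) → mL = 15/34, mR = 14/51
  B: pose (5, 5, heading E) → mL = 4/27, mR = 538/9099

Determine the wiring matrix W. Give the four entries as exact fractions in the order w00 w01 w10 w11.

obs A: pose=(8,-7,N) → sL=15/34, sR=1/3, mL=15/34, mR=14/51
obs B: pose=(5,5,E) → sL=4/27, sR=60/337, mL=4/27, mR=538/9099
sensor matrix S = [[15/34, 1/3], [4/27, 60/337]]; det S = 13534/464049
solve [mL_A; mL_B] = S·[w00; w01] and [mR_A; mR_B] = S·[w10; w11]:
  w00 = 1, w01 = 0, w10 = 1, w11 = -1/2

1 0 1 -1/2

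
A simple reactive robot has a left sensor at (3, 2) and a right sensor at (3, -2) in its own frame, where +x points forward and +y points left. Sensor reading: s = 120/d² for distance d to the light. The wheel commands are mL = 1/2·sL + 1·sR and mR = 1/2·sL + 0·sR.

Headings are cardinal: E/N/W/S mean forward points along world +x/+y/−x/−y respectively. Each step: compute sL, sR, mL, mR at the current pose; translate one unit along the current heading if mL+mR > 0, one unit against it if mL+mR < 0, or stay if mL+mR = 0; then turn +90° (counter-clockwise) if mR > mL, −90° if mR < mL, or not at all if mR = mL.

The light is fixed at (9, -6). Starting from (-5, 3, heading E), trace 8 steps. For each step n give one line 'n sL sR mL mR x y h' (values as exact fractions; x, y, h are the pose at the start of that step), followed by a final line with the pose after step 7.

n=0: pose=(-5,3,E); sL=60/121, sR=12/17; mL=1962/2057, mR=30/121; mL+mR=2472/2057 → advance +1; mR−mL=-12/17 → turn -1·90°
n=1: pose=(-4,3,S); sL=120/157, sR=40/87; mL=11500/13659, mR=60/157; mL+mR=16720/13659 → advance +1; mR−mL=-40/87 → turn -1·90°
n=2: pose=(-4,2,W); sL=30/73, sR=30/89; mL=3525/6497, mR=15/73; mL+mR=4860/6497 → advance +1; mR−mL=-30/89 → turn -1·90°
n=3: pose=(-5,2,N); sL=120/377, sR=24/53; mL=12228/19981, mR=60/377; mL+mR=15408/19981 → advance +1; mR−mL=-24/53 → turn -1·90°
n=4: pose=(-5,3,E); sL=60/121, sR=12/17; mL=1962/2057, mR=30/121; mL+mR=2472/2057 → advance +1; mR−mL=-12/17 → turn -1·90°
n=5: pose=(-4,3,S); sL=120/157, sR=40/87; mL=11500/13659, mR=60/157; mL+mR=16720/13659 → advance +1; mR−mL=-40/87 → turn -1·90°
n=6: pose=(-4,2,W); sL=30/73, sR=30/89; mL=3525/6497, mR=15/73; mL+mR=4860/6497 → advance +1; mR−mL=-30/89 → turn -1·90°
n=7: pose=(-5,2,N); sL=120/377, sR=24/53; mL=12228/19981, mR=60/377; mL+mR=15408/19981 → advance +1; mR−mL=-24/53 → turn -1·90°

0 60/121 12/17 1962/2057 30/121 -5 3 E
1 120/157 40/87 11500/13659 60/157 -4 3 S
2 30/73 30/89 3525/6497 15/73 -4 2 W
3 120/377 24/53 12228/19981 60/377 -5 2 N
4 60/121 12/17 1962/2057 30/121 -5 3 E
5 120/157 40/87 11500/13659 60/157 -4 3 S
6 30/73 30/89 3525/6497 15/73 -4 2 W
7 120/377 24/53 12228/19981 60/377 -5 2 N
final -5 3 E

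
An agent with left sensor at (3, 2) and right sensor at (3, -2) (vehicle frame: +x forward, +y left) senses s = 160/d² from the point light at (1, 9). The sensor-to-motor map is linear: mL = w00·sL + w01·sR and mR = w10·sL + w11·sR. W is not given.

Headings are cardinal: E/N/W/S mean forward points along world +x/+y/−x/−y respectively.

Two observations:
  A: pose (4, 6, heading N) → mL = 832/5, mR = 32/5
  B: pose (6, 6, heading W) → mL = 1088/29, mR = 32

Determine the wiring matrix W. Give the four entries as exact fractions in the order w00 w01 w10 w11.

1 1 0 1

obs A: pose=(4,6,N) → sL=160, sR=32/5, mL=832/5, mR=32/5
obs B: pose=(6,6,W) → sL=160/29, sR=32, mL=1088/29, mR=32
sensor matrix S = [[160, 32/5], [160/29, 32]]; det S = 147456/29
solve [mL_A; mL_B] = S·[w00; w01] and [mR_A; mR_B] = S·[w10; w11]:
  w00 = 1, w01 = 1, w10 = 0, w11 = 1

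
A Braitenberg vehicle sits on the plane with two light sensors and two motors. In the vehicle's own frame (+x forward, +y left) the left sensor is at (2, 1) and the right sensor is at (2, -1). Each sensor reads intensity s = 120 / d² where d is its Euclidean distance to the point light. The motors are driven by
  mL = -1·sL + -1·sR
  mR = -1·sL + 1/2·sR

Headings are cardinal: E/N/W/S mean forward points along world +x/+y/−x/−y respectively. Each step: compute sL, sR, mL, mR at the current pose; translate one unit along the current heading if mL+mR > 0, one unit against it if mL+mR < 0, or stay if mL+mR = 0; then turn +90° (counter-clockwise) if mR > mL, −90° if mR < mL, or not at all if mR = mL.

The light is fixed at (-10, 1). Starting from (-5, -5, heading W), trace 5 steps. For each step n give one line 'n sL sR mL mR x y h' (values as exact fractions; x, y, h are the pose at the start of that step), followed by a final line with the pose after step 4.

n=0: pose=(-5,-5,W); sL=60/29, sR=60/17; mL=-2760/493, mR=-150/493; mL+mR=-2910/493 → advance -1; mR−mL=90/17 → turn +1·90°
n=1: pose=(-4,-5,S); sL=120/113, sR=120/89; mL=-24240/10057, mR=-3900/10057; mL+mR=-28140/10057 → advance -1; mR−mL=180/89 → turn +1·90°
n=2: pose=(-4,-4,E); sL=3/2, sR=6/5; mL=-27/10, mR=-9/10; mL+mR=-18/5 → advance -1; mR−mL=9/5 → turn +1·90°
n=3: pose=(-5,-4,N); sL=24/5, sR=8/3; mL=-112/15, mR=-52/15; mL+mR=-164/15 → advance -1; mR−mL=4 → turn +1·90°
n=4: pose=(-5,-5,W); sL=60/29, sR=60/17; mL=-2760/493, mR=-150/493; mL+mR=-2910/493 → advance -1; mR−mL=90/17 → turn +1·90°

0 60/29 60/17 -2760/493 -150/493 -5 -5 W
1 120/113 120/89 -24240/10057 -3900/10057 -4 -5 S
2 3/2 6/5 -27/10 -9/10 -4 -4 E
3 24/5 8/3 -112/15 -52/15 -5 -4 N
4 60/29 60/17 -2760/493 -150/493 -5 -5 W
final -4 -5 S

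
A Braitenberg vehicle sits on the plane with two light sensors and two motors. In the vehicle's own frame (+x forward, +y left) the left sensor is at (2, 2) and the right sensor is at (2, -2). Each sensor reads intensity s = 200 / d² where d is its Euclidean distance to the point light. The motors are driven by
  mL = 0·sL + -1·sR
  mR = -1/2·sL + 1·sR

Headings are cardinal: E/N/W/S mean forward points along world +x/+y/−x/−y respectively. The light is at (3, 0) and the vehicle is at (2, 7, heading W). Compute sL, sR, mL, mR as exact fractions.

100/17 20/9 -20/9 -110/153

left sensor world pos  = (0, 5); dL² = 34
right sensor world pos = (0, 9); dR² = 90
sL = 200/34 = 100/17
sR = 200/90 = 20/9
mL = 0·sL + -1·sR = -20/9
mR = -1/2·sL + 1·sR = -110/153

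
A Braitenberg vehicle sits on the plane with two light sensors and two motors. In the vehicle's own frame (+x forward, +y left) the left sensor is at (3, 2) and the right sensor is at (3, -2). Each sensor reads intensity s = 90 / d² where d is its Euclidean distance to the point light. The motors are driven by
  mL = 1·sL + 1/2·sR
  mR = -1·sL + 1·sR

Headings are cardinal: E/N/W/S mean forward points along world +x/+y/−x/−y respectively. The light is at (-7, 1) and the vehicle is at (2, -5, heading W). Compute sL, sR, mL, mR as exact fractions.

9/10 45/26 459/260 54/65

left sensor world pos  = (-1, -7); dL² = 100
right sensor world pos = (-1, -3); dR² = 52
sL = 90/100 = 9/10
sR = 90/52 = 45/26
mL = 1·sL + 1/2·sR = 459/260
mR = -1·sL + 1·sR = 54/65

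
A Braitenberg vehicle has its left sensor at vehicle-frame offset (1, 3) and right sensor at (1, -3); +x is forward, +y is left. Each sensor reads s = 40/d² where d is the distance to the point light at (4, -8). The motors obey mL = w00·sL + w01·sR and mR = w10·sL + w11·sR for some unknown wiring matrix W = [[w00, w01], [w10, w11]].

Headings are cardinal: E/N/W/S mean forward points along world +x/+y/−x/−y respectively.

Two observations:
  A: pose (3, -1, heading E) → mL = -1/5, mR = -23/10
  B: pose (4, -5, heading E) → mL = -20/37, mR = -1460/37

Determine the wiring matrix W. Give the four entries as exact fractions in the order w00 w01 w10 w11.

obs A: pose=(3,-1,E) → sL=2/5, sR=5/2, mL=-1/5, mR=-23/10
obs B: pose=(4,-5,E) → sL=40/37, sR=40, mL=-20/37, mR=-1460/37
sensor matrix S = [[2/5, 5/2], [40/37, 40]]; det S = 492/37
solve [mL_A; mL_B] = S·[w00; w01] and [mR_A; mR_B] = S·[w10; w11]:
  w00 = -1/2, w01 = 0, w10 = 1/2, w11 = -1

-1/2 0 1/2 -1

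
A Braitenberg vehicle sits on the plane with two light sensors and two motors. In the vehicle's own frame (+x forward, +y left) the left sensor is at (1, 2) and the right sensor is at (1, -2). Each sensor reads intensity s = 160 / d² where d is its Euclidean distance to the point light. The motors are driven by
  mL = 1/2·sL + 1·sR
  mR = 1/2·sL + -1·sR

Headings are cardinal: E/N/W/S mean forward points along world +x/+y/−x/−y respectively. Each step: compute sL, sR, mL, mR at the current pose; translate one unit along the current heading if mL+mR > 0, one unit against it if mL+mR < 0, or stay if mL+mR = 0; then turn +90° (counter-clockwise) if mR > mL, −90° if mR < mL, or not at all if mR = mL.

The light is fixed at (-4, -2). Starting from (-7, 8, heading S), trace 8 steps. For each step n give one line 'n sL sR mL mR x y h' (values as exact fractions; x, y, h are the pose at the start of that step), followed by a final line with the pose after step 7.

0 80/41 80/53 5400/2173 -1160/2173 -7 8 S
1 32/13 160/137 4272/1781 112/1781 -7 7 W
2 20/17 20/13 470/221 -210/221 -8 7 N
3 160/153 160/73 30320/11169 -18640/11169 -8 8 E
4 80/41 80/53 5400/2173 -1160/2173 -7 8 S
5 32/13 160/137 4272/1781 112/1781 -7 7 W
6 20/17 20/13 470/221 -210/221 -8 7 N
7 160/153 160/73 30320/11169 -18640/11169 -8 8 E
final -7 8 S

n=0: pose=(-7,8,S); sL=80/41, sR=80/53; mL=5400/2173, mR=-1160/2173; mL+mR=80/41 → advance +1; mR−mL=-160/53 → turn -1·90°
n=1: pose=(-7,7,W); sL=32/13, sR=160/137; mL=4272/1781, mR=112/1781; mL+mR=32/13 → advance +1; mR−mL=-320/137 → turn -1·90°
n=2: pose=(-8,7,N); sL=20/17, sR=20/13; mL=470/221, mR=-210/221; mL+mR=20/17 → advance +1; mR−mL=-40/13 → turn -1·90°
n=3: pose=(-8,8,E); sL=160/153, sR=160/73; mL=30320/11169, mR=-18640/11169; mL+mR=160/153 → advance +1; mR−mL=-320/73 → turn -1·90°
n=4: pose=(-7,8,S); sL=80/41, sR=80/53; mL=5400/2173, mR=-1160/2173; mL+mR=80/41 → advance +1; mR−mL=-160/53 → turn -1·90°
n=5: pose=(-7,7,W); sL=32/13, sR=160/137; mL=4272/1781, mR=112/1781; mL+mR=32/13 → advance +1; mR−mL=-320/137 → turn -1·90°
n=6: pose=(-8,7,N); sL=20/17, sR=20/13; mL=470/221, mR=-210/221; mL+mR=20/17 → advance +1; mR−mL=-40/13 → turn -1·90°
n=7: pose=(-8,8,E); sL=160/153, sR=160/73; mL=30320/11169, mR=-18640/11169; mL+mR=160/153 → advance +1; mR−mL=-320/73 → turn -1·90°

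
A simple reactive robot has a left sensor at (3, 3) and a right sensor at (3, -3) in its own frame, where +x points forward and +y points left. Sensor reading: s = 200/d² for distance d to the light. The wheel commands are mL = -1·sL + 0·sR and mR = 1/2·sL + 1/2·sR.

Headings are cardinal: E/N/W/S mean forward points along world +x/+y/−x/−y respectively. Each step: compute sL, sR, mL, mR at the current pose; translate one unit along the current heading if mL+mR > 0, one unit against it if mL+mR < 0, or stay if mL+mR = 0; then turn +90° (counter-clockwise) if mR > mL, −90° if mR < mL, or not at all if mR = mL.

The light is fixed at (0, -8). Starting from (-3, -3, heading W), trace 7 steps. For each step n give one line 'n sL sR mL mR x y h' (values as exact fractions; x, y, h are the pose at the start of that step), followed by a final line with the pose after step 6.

n=0: pose=(-3,-3,W); sL=5, sR=2; mL=-5, mR=7/2; mL+mR=-3/2 → advance -1; mR−mL=17/2 → turn +1·90°
n=1: pose=(-2,-3,S); sL=40, sR=200/29; mL=-40, mR=680/29; mL+mR=-480/29 → advance -1; mR−mL=1840/29 → turn +1·90°
n=2: pose=(-2,-2,E); sL=100/41, sR=20; mL=-100/41, mR=460/41; mL+mR=360/41 → advance +1; mR−mL=560/41 → turn +1·90°
n=3: pose=(-1,-2,N); sL=200/97, sR=40/17; mL=-200/97, mR=3640/1649; mL+mR=240/1649 → advance +1; mR−mL=7040/1649 → turn +1·90°
n=4: pose=(-1,-1,W); sL=25/4, sR=50/29; mL=-25/4, mR=925/232; mL+mR=-525/232 → advance -1; mR−mL=2375/232 → turn +1·90°
n=5: pose=(0,-1,S); sL=8, sR=8; mL=-8, mR=8; mL+mR=0 → advance +0; mR−mL=16 → turn +1·90°
n=6: pose=(0,-1,E); sL=200/109, sR=8; mL=-200/109, mR=536/109; mL+mR=336/109 → advance +1; mR−mL=736/109 → turn +1·90°

0 5 2 -5 7/2 -3 -3 W
1 40 200/29 -40 680/29 -2 -3 S
2 100/41 20 -100/41 460/41 -2 -2 E
3 200/97 40/17 -200/97 3640/1649 -1 -2 N
4 25/4 50/29 -25/4 925/232 -1 -1 W
5 8 8 -8 8 0 -1 S
6 200/109 8 -200/109 536/109 0 -1 E
final 1 -1 N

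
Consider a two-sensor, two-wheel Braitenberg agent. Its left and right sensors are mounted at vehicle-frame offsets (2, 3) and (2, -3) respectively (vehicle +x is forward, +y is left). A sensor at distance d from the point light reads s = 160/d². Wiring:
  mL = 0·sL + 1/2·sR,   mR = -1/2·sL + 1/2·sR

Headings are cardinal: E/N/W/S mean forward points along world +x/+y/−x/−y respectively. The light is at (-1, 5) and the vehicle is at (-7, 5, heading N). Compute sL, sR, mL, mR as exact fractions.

32/17 160/13 80/13 1152/221

left sensor world pos  = (-10, 7); dL² = 85
right sensor world pos = (-4, 7); dR² = 13
sL = 160/85 = 32/17
sR = 160/13 = 160/13
mL = 0·sL + 1/2·sR = 80/13
mR = -1/2·sL + 1/2·sR = 1152/221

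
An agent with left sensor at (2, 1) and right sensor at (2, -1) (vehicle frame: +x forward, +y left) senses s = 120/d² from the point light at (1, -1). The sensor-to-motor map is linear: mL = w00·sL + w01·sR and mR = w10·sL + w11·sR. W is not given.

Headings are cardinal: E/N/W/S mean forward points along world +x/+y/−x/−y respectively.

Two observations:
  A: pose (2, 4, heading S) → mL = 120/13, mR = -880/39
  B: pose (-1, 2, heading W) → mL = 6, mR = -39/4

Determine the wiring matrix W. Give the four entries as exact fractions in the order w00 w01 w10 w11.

1 0 -1 -1

obs A: pose=(2,4,S) → sL=120/13, sR=40/3, mL=120/13, mR=-880/39
obs B: pose=(-1,2,W) → sL=6, sR=15/4, mL=6, mR=-39/4
sensor matrix S = [[120/13, 40/3], [6, 15/4]]; det S = -590/13
solve [mL_A; mL_B] = S·[w00; w01] and [mR_A; mR_B] = S·[w10; w11]:
  w00 = 1, w01 = 0, w10 = -1, w11 = -1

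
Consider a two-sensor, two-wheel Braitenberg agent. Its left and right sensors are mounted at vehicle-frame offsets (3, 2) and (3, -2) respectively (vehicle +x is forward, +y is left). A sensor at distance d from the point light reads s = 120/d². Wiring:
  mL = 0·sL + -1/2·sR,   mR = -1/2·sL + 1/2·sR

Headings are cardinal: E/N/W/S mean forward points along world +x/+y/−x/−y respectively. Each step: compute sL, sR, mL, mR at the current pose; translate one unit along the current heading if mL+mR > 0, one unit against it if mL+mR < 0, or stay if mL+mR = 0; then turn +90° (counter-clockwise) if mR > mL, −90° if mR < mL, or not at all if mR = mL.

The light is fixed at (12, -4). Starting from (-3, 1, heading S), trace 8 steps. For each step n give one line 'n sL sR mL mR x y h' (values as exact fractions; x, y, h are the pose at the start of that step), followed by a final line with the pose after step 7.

n=0: pose=(-3,1,S); sL=120/173, sR=120/293; mL=-60/293, mR=-7200/50689; mL+mR=-60/173 → advance -1; mR−mL=3180/50689 → turn +1·90°
n=1: pose=(-3,2,E); sL=15/26, sR=3/4; mL=-3/8, mR=9/104; mL+mR=-15/52 → advance -1; mR−mL=6/13 → turn +1·90°
n=2: pose=(-4,2,N); sL=8/27, sR=120/277; mL=-60/277, mR=512/7479; mL+mR=-4/27 → advance -1; mR−mL=2132/7479 → turn +1·90°
n=3: pose=(-4,1,W); sL=12/37, sR=12/41; mL=-6/41, mR=-24/1517; mL+mR=-6/37 → advance -1; mR−mL=198/1517 → turn +1·90°
n=4: pose=(-3,1,S); sL=120/173, sR=120/293; mL=-60/293, mR=-7200/50689; mL+mR=-60/173 → advance -1; mR−mL=3180/50689 → turn +1·90°
n=5: pose=(-3,2,E); sL=15/26, sR=3/4; mL=-3/8, mR=9/104; mL+mR=-15/52 → advance -1; mR−mL=6/13 → turn +1·90°
n=6: pose=(-4,2,N); sL=8/27, sR=120/277; mL=-60/277, mR=512/7479; mL+mR=-4/27 → advance -1; mR−mL=2132/7479 → turn +1·90°
n=7: pose=(-4,1,W); sL=12/37, sR=12/41; mL=-6/41, mR=-24/1517; mL+mR=-6/37 → advance -1; mR−mL=198/1517 → turn +1·90°

0 120/173 120/293 -60/293 -7200/50689 -3 1 S
1 15/26 3/4 -3/8 9/104 -3 2 E
2 8/27 120/277 -60/277 512/7479 -4 2 N
3 12/37 12/41 -6/41 -24/1517 -4 1 W
4 120/173 120/293 -60/293 -7200/50689 -3 1 S
5 15/26 3/4 -3/8 9/104 -3 2 E
6 8/27 120/277 -60/277 512/7479 -4 2 N
7 12/37 12/41 -6/41 -24/1517 -4 1 W
final -3 1 S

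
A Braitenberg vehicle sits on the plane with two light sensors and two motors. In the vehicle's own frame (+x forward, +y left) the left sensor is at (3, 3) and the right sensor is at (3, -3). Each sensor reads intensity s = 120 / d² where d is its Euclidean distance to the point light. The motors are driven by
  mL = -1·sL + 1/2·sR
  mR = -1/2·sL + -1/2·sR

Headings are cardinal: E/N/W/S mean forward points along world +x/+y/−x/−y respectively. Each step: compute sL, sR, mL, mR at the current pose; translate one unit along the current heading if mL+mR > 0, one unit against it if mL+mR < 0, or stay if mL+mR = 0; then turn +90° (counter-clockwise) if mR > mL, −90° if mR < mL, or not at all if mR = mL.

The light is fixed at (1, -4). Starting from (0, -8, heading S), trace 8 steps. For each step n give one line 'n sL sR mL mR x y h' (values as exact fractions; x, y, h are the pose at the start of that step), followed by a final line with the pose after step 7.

n=0: pose=(0,-8,S); sL=120/53, sR=24/13; mL=-924/689, mR=-1416/689; mL+mR=-180/53 → advance -1; mR−mL=-492/689 → turn -1·90°
n=1: pose=(0,-7,W); sL=30/13, sR=15/2; mL=75/52, mR=-255/52; mL+mR=-45/13 → advance -1; mR−mL=-165/26 → turn -1·90°
n=2: pose=(1,-7,N); sL=40/3, sR=40/3; mL=-20/3, mR=-40/3; mL+mR=-20 → advance -1; mR−mL=-20/3 → turn -1·90°
n=3: pose=(1,-8,E); sL=12, sR=60/29; mL=-318/29, mR=-204/29; mL+mR=-18 → advance -1; mR−mL=114/29 → turn +1·90°
n=4: pose=(0,-8,N); sL=120/17, sR=24; mL=84/17, mR=-264/17; mL+mR=-180/17 → advance -1; mR−mL=-348/17 → turn -1·90°
n=5: pose=(0,-9,E); sL=15, sR=30/17; mL=-240/17, mR=-285/34; mL+mR=-45/2 → advance -1; mR−mL=195/34 → turn +1·90°
n=6: pose=(-1,-9,N); sL=120/29, sR=24; mL=228/29, mR=-408/29; mL+mR=-180/29 → advance -1; mR−mL=-636/29 → turn -1·90°
n=7: pose=(-1,-10,E); sL=12, sR=60/41; mL=-462/41, mR=-276/41; mL+mR=-18 → advance -1; mR−mL=186/41 → turn +1·90°

0 120/53 24/13 -924/689 -1416/689 0 -8 S
1 30/13 15/2 75/52 -255/52 0 -7 W
2 40/3 40/3 -20/3 -40/3 1 -7 N
3 12 60/29 -318/29 -204/29 1 -8 E
4 120/17 24 84/17 -264/17 0 -8 N
5 15 30/17 -240/17 -285/34 0 -9 E
6 120/29 24 228/29 -408/29 -1 -9 N
7 12 60/41 -462/41 -276/41 -1 -10 E
final -2 -10 N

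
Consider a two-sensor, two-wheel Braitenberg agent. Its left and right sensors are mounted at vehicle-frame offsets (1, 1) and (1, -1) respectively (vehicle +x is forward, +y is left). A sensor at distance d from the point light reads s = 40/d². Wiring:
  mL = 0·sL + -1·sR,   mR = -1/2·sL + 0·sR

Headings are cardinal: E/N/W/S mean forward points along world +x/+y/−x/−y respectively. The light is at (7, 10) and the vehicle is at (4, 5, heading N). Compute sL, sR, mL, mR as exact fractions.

left sensor world pos  = (3, 6); dL² = 32
right sensor world pos = (5, 6); dR² = 20
sL = 40/32 = 5/4
sR = 40/20 = 2
mL = 0·sL + -1·sR = -2
mR = -1/2·sL + 0·sR = -5/8

5/4 2 -2 -5/8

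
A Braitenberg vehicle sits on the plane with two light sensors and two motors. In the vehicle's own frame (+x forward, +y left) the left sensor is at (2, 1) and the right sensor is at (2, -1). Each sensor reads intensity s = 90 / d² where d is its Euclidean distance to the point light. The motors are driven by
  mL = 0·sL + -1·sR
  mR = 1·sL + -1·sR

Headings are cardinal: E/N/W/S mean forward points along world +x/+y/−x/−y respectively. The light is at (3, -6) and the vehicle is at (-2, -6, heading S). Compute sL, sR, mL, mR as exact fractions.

left sensor world pos  = (-1, -8); dL² = 20
right sensor world pos = (-3, -8); dR² = 40
sL = 90/20 = 9/2
sR = 90/40 = 9/4
mL = 0·sL + -1·sR = -9/4
mR = 1·sL + -1·sR = 9/4

9/2 9/4 -9/4 9/4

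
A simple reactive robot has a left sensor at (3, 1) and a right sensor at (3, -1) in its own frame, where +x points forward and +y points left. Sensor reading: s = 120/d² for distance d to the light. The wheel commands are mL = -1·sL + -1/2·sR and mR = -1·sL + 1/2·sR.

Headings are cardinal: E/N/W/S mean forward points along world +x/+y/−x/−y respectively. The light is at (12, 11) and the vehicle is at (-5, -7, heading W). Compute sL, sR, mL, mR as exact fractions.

120/761 120/689 -128340/524329 -37020/524329

left sensor world pos  = (-8, -8); dL² = 761
right sensor world pos = (-8, -6); dR² = 689
sL = 120/761 = 120/761
sR = 120/689 = 120/689
mL = -1·sL + -1/2·sR = -128340/524329
mR = -1·sL + 1/2·sR = -37020/524329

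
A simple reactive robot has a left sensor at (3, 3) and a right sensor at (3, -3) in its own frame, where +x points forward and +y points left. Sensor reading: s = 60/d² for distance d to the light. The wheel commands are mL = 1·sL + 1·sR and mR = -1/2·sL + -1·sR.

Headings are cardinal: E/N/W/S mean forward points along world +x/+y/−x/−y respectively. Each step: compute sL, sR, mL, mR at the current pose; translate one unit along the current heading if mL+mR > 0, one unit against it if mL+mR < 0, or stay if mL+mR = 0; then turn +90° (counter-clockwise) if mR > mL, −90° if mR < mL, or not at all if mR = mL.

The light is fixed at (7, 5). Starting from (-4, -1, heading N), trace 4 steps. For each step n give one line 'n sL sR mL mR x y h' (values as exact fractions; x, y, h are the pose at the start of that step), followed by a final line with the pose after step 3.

n=0: pose=(-4,-1,N); sL=12/41, sR=60/73; mL=3336/2993, mR=-2898/2993; mL+mR=6/41 → advance +1; mR−mL=-6234/2993 → turn -1·90°
n=1: pose=(-4,0,E); sL=15/17, sR=15/32; mL=735/544, mR=-495/544; mL+mR=15/34 → advance +1; mR−mL=-615/272 → turn -1·90°
n=2: pose=(-3,0,S); sL=60/113, sR=60/233; mL=20760/26329, mR=-13770/26329; mL+mR=30/113 → advance +1; mR−mL=-34530/26329 → turn -1·90°
n=3: pose=(-3,-1,W); sL=6/25, sR=30/89; mL=1284/2225, mR=-1017/2225; mL+mR=3/25 → advance +1; mR−mL=-2301/2225 → turn -1·90°

0 12/41 60/73 3336/2993 -2898/2993 -4 -1 N
1 15/17 15/32 735/544 -495/544 -4 0 E
2 60/113 60/233 20760/26329 -13770/26329 -3 0 S
3 6/25 30/89 1284/2225 -1017/2225 -3 -1 W
final -4 -1 N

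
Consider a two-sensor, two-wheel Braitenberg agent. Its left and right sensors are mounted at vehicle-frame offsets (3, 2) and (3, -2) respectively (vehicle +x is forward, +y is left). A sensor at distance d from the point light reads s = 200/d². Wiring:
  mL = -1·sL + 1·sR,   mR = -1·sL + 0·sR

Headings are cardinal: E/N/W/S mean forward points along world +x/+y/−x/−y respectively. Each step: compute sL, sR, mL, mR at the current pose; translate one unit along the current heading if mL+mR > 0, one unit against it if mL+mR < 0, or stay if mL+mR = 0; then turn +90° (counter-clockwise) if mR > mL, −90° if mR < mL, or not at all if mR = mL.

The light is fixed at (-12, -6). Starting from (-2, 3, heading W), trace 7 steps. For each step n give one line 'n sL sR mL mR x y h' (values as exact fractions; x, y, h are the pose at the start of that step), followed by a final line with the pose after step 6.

n=0: pose=(-2,3,W); sL=100/49, sR=20/17; mL=-720/833, mR=-100/49; mL+mR=-2420/833 → advance -1; mR−mL=-20/17 → turn -1·90°
n=1: pose=(-1,3,N); sL=8/9, sR=200/313; mL=-704/2817, mR=-8/9; mL+mR=-3208/2817 → advance -1; mR−mL=-200/313 → turn -1·90°
n=2: pose=(-1,2,E); sL=25/37, sR=25/29; mL=200/1073, mR=-25/37; mL+mR=-525/1073 → advance -1; mR−mL=-25/29 → turn -1·90°
n=3: pose=(-2,2,S); sL=200/169, sR=200/89; mL=16000/15041, mR=-200/169; mL+mR=-1800/15041 → advance -1; mR−mL=-200/89 → turn -1·90°
n=4: pose=(-2,3,W); sL=100/49, sR=20/17; mL=-720/833, mR=-100/49; mL+mR=-2420/833 → advance -1; mR−mL=-20/17 → turn -1·90°
n=5: pose=(-1,3,N); sL=8/9, sR=200/313; mL=-704/2817, mR=-8/9; mL+mR=-3208/2817 → advance -1; mR−mL=-200/313 → turn -1·90°
n=6: pose=(-1,2,E); sL=25/37, sR=25/29; mL=200/1073, mR=-25/37; mL+mR=-525/1073 → advance -1; mR−mL=-25/29 → turn -1·90°

0 100/49 20/17 -720/833 -100/49 -2 3 W
1 8/9 200/313 -704/2817 -8/9 -1 3 N
2 25/37 25/29 200/1073 -25/37 -1 2 E
3 200/169 200/89 16000/15041 -200/169 -2 2 S
4 100/49 20/17 -720/833 -100/49 -2 3 W
5 8/9 200/313 -704/2817 -8/9 -1 3 N
6 25/37 25/29 200/1073 -25/37 -1 2 E
final -2 2 S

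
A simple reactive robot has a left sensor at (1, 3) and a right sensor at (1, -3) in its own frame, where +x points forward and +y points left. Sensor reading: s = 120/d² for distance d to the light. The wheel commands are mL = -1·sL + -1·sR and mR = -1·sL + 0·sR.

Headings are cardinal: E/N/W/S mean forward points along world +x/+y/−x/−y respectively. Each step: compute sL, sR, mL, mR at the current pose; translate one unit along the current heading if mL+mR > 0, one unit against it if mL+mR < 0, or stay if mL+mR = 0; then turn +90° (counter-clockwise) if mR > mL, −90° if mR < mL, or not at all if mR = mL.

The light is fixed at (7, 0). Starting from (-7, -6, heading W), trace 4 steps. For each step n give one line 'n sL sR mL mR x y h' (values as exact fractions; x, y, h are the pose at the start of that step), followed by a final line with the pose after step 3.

0 20/51 20/39 -200/221 -20/51 -7 -6 W
1 120/149 24/61 -10896/9089 -120/149 -6 -6 S
2 30/37 15/26 -1335/962 -30/37 -6 -5 E
3 24/61 120/137 -10608/8357 -24/61 -7 -5 N
final -7 -6 W

n=0: pose=(-7,-6,W); sL=20/51, sR=20/39; mL=-200/221, mR=-20/51; mL+mR=-860/663 → advance -1; mR−mL=20/39 → turn +1·90°
n=1: pose=(-6,-6,S); sL=120/149, sR=24/61; mL=-10896/9089, mR=-120/149; mL+mR=-18216/9089 → advance -1; mR−mL=24/61 → turn +1·90°
n=2: pose=(-6,-5,E); sL=30/37, sR=15/26; mL=-1335/962, mR=-30/37; mL+mR=-2115/962 → advance -1; mR−mL=15/26 → turn +1·90°
n=3: pose=(-7,-5,N); sL=24/61, sR=120/137; mL=-10608/8357, mR=-24/61; mL+mR=-13896/8357 → advance -1; mR−mL=120/137 → turn +1·90°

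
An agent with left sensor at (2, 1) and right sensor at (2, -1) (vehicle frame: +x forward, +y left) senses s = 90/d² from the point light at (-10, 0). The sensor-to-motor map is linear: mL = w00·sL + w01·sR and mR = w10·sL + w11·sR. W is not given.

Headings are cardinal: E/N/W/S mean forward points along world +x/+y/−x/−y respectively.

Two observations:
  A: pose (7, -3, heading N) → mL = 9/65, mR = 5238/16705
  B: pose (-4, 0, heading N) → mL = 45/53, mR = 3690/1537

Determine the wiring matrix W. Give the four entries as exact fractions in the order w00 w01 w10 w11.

obs A: pose=(7,-3,N) → sL=90/257, sR=18/65, mL=9/65, mR=5238/16705
obs B: pose=(-4,0,N) → sL=90/29, sR=90/53, mL=45/53, mR=3690/1537
sensor matrix S = [[90/257, 18/65], [90/29, 90/53]]; det S = -1359504/5135117
solve [mL_A; mL_B] = S·[w00; w01] and [mR_A; mR_B] = S·[w10; w11]:
  w00 = 0, w01 = 1/2, w10 = 1/2, w11 = 1/2

0 1/2 1/2 1/2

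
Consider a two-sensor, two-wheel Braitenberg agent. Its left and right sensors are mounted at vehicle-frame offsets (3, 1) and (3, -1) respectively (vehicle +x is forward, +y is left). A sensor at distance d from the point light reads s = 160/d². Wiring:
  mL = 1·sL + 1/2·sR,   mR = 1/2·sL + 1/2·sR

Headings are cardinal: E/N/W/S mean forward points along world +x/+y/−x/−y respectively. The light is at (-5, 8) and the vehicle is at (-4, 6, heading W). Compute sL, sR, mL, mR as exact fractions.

160/13 32 368/13 288/13

left sensor world pos  = (-7, 5); dL² = 13
right sensor world pos = (-7, 7); dR² = 5
sL = 160/13 = 160/13
sR = 160/5 = 32
mL = 1·sL + 1/2·sR = 368/13
mR = 1/2·sL + 1/2·sR = 288/13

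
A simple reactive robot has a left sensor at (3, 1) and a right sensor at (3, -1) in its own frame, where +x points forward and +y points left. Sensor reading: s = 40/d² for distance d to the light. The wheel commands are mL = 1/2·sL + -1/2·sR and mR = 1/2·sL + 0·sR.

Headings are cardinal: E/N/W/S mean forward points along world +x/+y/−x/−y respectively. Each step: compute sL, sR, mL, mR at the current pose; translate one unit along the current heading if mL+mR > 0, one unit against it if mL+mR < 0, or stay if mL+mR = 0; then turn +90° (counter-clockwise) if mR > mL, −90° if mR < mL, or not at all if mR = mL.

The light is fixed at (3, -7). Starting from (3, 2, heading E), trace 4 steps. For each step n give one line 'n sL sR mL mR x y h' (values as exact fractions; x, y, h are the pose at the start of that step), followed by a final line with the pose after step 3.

n=0: pose=(3,2,E); sL=40/109, sR=40/73; mL=-720/7957, mR=20/109; mL+mR=740/7957 → advance +1; mR−mL=20/73 → turn +1·90°
n=1: pose=(4,2,N); sL=5/18, sR=10/37; mL=5/1332, mR=5/36; mL+mR=95/666 → advance +1; mR−mL=5/37 → turn +1·90°
n=2: pose=(4,3,W); sL=8/17, sR=8/25; mL=32/425, mR=4/17; mL+mR=132/425 → advance +1; mR−mL=4/25 → turn +1·90°
n=3: pose=(3,3,S); sL=4/5, sR=4/5; mL=0, mR=2/5; mL+mR=2/5 → advance +1; mR−mL=2/5 → turn +1·90°

0 40/109 40/73 -720/7957 20/109 3 2 E
1 5/18 10/37 5/1332 5/36 4 2 N
2 8/17 8/25 32/425 4/17 4 3 W
3 4/5 4/5 0 2/5 3 3 S
final 3 2 E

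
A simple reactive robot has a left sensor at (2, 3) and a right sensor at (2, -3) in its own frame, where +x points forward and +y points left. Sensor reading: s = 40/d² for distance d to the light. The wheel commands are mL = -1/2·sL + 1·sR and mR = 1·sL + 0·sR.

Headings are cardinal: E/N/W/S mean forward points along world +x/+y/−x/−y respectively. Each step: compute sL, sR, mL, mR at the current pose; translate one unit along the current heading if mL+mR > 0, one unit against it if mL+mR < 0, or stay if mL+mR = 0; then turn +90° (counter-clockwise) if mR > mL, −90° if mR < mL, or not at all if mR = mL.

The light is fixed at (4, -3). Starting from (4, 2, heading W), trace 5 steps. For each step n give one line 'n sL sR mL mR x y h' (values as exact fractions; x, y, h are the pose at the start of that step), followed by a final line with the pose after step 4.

n=0: pose=(4,2,W); sL=5, sR=10/17; mL=-65/34, mR=5; mL+mR=105/34 → advance +1; mR−mL=235/34 → turn +1·90°
n=1: pose=(3,2,S); sL=40/13, sR=8/5; mL=4/65, mR=40/13; mL+mR=204/65 → advance +1; mR−mL=196/65 → turn +1·90°
n=2: pose=(3,1,E); sL=4/5, sR=20; mL=98/5, mR=4/5; mL+mR=102/5 → advance +1; mR−mL=-94/5 → turn -1·90°
n=3: pose=(4,1,S); sL=40/13, sR=40/13; mL=20/13, mR=40/13; mL+mR=60/13 → advance +1; mR−mL=20/13 → turn +1·90°
n=4: pose=(4,0,E); sL=1, sR=10; mL=19/2, mR=1; mL+mR=21/2 → advance +1; mR−mL=-17/2 → turn -1·90°

0 5 10/17 -65/34 5 4 2 W
1 40/13 8/5 4/65 40/13 3 2 S
2 4/5 20 98/5 4/5 3 1 E
3 40/13 40/13 20/13 40/13 4 1 S
4 1 10 19/2 1 4 0 E
final 5 0 S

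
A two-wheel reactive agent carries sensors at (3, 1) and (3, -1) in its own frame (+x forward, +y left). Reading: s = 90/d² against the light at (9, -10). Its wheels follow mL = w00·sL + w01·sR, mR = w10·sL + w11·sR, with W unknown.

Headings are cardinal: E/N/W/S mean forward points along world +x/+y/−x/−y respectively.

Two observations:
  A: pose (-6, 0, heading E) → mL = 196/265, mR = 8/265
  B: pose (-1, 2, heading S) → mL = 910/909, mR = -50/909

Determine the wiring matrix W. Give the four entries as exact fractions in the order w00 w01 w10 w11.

obs A: pose=(-6,0,E) → sL=18/53, sR=2/5, mL=196/265, mR=8/265
obs B: pose=(-1,2,S) → sL=5/9, sR=45/101, mL=910/909, mR=-50/909
sensor matrix S = [[18/53, 2/5], [5/9, 45/101]]; det S = -3416/48177
solve [mL_A; mL_B] = S·[w00; w01] and [mR_A; mR_B] = S·[w10; w11]:
  w00 = 1, w01 = 1, w10 = -1/2, w11 = 1/2

1 1 -1/2 1/2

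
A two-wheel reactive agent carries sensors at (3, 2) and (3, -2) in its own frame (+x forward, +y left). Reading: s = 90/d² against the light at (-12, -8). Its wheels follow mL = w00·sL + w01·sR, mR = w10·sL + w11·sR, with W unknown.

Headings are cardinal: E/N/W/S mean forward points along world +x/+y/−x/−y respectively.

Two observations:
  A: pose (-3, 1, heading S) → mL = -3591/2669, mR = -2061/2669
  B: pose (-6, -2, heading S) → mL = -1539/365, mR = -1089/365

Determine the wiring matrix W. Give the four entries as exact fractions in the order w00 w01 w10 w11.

-1/2 -1 1/2 -1

obs A: pose=(-3,1,S) → sL=90/157, sR=18/17, mL=-3591/2669, mR=-2061/2669
obs B: pose=(-6,-2,S) → sL=90/73, sR=18/5, mL=-1539/365, mR=-1089/365
sensor matrix S = [[90/157, 18/17], [90/73, 18/5]]; det S = 147744/194837
solve [mL_A; mL_B] = S·[w00; w01] and [mR_A; mR_B] = S·[w10; w11]:
  w00 = -1/2, w01 = -1, w10 = 1/2, w11 = -1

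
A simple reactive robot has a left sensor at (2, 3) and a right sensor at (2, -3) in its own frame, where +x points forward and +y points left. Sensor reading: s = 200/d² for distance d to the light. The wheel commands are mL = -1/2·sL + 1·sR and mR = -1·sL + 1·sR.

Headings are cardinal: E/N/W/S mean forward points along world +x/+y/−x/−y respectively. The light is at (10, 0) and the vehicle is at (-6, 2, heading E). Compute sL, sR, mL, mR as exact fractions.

200/221 200/197 24500/43537 4800/43537

left sensor world pos  = (-4, 5); dL² = 221
right sensor world pos = (-4, -1); dR² = 197
sL = 200/221 = 200/221
sR = 200/197 = 200/197
mL = -1/2·sL + 1·sR = 24500/43537
mR = -1·sL + 1·sR = 4800/43537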